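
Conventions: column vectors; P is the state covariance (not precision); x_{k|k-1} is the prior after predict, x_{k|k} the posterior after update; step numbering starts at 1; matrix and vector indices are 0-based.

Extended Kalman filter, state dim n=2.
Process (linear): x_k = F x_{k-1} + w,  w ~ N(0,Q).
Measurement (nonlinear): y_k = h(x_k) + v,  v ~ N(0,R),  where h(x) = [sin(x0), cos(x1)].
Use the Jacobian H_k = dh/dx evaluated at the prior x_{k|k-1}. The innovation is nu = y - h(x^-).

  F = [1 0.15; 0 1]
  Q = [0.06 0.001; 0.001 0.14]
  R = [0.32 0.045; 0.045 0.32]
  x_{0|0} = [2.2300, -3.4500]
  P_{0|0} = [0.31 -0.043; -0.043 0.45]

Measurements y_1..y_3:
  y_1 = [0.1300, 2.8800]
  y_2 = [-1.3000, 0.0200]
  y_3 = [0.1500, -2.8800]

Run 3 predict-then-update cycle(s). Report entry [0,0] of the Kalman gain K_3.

step 1: x^-=[1.7125, -3.4500]  P^-=[0.3672 0.0255; 0.0255 0.5900]  H_jac=[-0.1412 0.0000; 0.0000 -0.3035]  S=[0.3273 0.0461; 0.0461 0.3744]  K=[-0.1583 -0.0012; 0.0574 -0.4854]  nu=[-0.8600, 3.8328]  x^+=[1.8441, -5.3600]  P^+=[0.3590 0.0247; 0.0247 0.5033]
step 2: x^-=[1.0401, -5.3600]  P^-=[0.4377 0.1012; 0.1012 0.6433]  H_jac=[0.5062 0.0000; 0.0000 -0.7975]  S=[0.4322 0.0041; 0.0041 0.7292]  K=[0.5138 -0.1136; 0.1253 -0.7043]  nu=[-2.1624, -0.5833]  x^+=[-0.0047, -5.2201]  P^+=[0.3147 0.0166; 0.0166 0.2755]
step 3: x^-=[-0.7878, -5.2201]  P^-=[0.3859 0.0589; 0.0589 0.4155]  H_jac=[0.7054 0.0000; 0.0000 -0.8739]  S=[0.5120 0.0087; 0.0087 0.6373]  K=[0.5332 -0.0881; 0.0909 -0.5710]  nu=[0.8588, -3.3662]  x^+=[-0.0335, -3.2200]  P^+=[0.2362 0.0048; 0.0048 0.2044]

K[0,0] = 0.5332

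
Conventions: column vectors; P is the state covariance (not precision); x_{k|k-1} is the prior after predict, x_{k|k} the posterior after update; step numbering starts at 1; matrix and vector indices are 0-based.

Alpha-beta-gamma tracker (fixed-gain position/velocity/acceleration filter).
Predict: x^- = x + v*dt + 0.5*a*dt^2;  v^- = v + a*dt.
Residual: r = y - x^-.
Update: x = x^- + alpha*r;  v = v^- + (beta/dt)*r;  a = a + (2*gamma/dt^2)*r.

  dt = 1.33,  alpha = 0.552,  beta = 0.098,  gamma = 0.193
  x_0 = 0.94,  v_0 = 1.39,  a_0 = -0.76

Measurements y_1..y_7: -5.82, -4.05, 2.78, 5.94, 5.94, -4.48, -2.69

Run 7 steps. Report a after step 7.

a_post = -1.8355

step 1: x_pred=2.1165  r=-7.9365  x^+=-2.2644  v^+=-0.2056  a^+=-2.4919
step 2: x_pred=-4.7418  r=0.6918  x^+=-4.3599  v^+=-3.4688  a^+=-2.3409
step 3: x_pred=-11.0438  r=13.8238  x^+=-3.4131  v^+=-5.5636  a^+=0.6757
step 4: x_pred=-10.2151  r=16.1551  x^+=-1.2975  v^+=-3.4746  a^+=4.2009
step 5: x_pred=-2.2032  r=8.1432  x^+=2.2919  v^+=2.7127  a^+=5.9779
step 6: x_pred=11.1869  r=-15.6669  x^+=2.5388  v^+=9.5089  a^+=2.5592
step 7: x_pred=17.4490  r=-20.1390  x^+=6.3323  v^+=11.4286  a^+=-1.8355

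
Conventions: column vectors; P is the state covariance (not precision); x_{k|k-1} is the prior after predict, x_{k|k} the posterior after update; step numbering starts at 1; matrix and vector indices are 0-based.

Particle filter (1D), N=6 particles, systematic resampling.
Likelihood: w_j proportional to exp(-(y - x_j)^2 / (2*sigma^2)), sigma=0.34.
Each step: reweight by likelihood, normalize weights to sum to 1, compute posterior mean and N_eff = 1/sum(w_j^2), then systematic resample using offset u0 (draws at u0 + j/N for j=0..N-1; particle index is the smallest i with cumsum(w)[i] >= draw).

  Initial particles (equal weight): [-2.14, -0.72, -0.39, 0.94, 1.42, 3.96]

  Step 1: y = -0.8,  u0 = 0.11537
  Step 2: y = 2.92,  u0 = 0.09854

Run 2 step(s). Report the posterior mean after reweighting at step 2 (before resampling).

post_mean = -0.3900

step 1: w=[0.0003, 0.6679, 0.3318, 0.0000, 0.0000, 0.0000]  mean=-0.6109  Neff=1.7980  idx=[1, 1, 1, 1, 2, 2]
step 2: w=[0.0000, 0.0000, 0.0000, 0.0000, 0.5000, 0.5000]  mean=-0.3900  Neff=2.0004  idx=[4, 4, 4, 5, 5, 5]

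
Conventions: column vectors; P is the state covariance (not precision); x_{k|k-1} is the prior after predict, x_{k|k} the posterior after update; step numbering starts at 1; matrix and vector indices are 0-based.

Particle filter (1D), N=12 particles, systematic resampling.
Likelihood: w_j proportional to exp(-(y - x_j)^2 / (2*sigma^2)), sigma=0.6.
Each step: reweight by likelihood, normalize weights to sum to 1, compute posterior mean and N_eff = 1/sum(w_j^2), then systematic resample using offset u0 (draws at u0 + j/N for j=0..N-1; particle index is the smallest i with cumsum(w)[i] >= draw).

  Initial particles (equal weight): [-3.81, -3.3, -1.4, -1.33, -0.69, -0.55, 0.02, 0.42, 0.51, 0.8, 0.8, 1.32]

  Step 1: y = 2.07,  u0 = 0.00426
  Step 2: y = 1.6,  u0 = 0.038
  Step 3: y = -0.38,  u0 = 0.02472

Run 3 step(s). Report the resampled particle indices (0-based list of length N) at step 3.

step 1: w=[0.0000, 0.0000, 0.0000, 0.0000, 0.0000, 0.0001, 0.0040, 0.0312, 0.0466, 0.1457, 0.1457, 0.6267]  mean=1.0972  Neff=2.2814  idx=[7, 9, 9, 10, 10, 11, 11, 11, 11, 11, 11, 11]
step 2: w=[0.0179, 0.0510, 0.0510, 0.0510, 0.0510, 0.1112, 0.1112, 0.1112, 0.1112, 0.1112, 0.1112, 0.1112]  mean=1.1979  Neff=10.2850  idx=[1, 3, 4, 5, 6, 7, 7, 8, 9, 10, 10, 11]
step 3: w=[0.2425, 0.2425, 0.2425, 0.0303, 0.0303, 0.0303, 0.0303, 0.0303, 0.0303, 0.0303, 0.0303, 0.0303]  mean=0.9418  Neff=5.4165  idx=[0, 0, 0, 1, 1, 1, 2, 2, 2, 4, 7, 10]

resampled_idx = [0, 0, 0, 1, 1, 1, 2, 2, 2, 4, 7, 10]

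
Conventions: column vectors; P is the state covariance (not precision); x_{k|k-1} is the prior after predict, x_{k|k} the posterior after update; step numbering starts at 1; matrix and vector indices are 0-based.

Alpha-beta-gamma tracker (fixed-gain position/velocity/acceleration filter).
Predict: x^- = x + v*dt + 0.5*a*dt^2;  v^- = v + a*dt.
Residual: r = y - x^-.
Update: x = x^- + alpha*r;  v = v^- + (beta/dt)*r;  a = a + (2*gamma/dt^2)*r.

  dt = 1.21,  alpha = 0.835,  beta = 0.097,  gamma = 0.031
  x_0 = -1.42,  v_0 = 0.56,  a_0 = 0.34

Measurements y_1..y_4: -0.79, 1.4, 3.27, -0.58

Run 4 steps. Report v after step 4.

v_post = 1.7703

step 1: x_pred=-0.4935  r=-0.2965  x^+=-0.7411  v^+=0.9476  a^+=0.3274
step 2: x_pred=0.6453  r=0.7547  x^+=1.2755  v^+=1.4043  a^+=0.3594
step 3: x_pred=3.2378  r=0.0322  x^+=3.2647  v^+=1.8418  a^+=0.3608
step 4: x_pred=5.7574  r=-6.3374  x^+=0.4657  v^+=1.7703  a^+=0.0924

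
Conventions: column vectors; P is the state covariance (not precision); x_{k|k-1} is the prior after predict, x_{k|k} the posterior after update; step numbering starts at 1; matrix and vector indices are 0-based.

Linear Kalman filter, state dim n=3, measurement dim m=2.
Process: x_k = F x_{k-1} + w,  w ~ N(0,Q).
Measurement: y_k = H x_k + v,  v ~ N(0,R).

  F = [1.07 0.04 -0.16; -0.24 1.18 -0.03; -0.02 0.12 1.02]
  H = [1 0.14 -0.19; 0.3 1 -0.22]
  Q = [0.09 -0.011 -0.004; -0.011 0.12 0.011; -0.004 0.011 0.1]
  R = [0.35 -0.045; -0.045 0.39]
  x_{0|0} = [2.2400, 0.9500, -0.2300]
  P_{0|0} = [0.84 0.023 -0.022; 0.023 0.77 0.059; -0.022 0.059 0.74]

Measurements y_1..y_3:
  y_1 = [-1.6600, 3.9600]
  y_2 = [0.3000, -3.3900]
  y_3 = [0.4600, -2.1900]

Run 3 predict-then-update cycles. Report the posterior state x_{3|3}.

step 1: x^-=[2.4716, 0.5903, -0.1654]  P^-=[1.0806 -0.1693 -0.1589; -0.1693 1.2237 0.1764; -0.1589 0.1764 0.8966]  S=[1.4906 0.3166; 0.3166 1.5961]  K=[0.7350 -0.0269; -0.1796 0.7462; -0.2038 -0.0025]  nu=[-4.2457, 2.5918]  x^+=[-0.7188, 3.2870, 0.6933]  P^+=[0.2867 -0.1157 0.0631; -0.1157 0.3718 0.1728; 0.0631 0.1728 0.8343]
step 2: x^-=[-0.7486, 4.0303, 1.1160]  P^-=[0.4064 -0.2404 -0.0865; -0.2404 0.7092 0.2375; -0.0865 0.2375 1.0138]  S=[0.7598 -0.0604; -0.0604 0.9475]  K=[0.5064 -0.0727; -0.1971 0.6046; -0.3261 -0.0329]  nu=[0.6964, -6.9502]  x^+=[0.1093, -0.3093, 1.1175]  P^+=[0.2021 -0.1036 0.0372; -0.1036 0.3189 0.1960; 0.0372 0.1960 0.9332]
step 3: x^-=[-0.0742, -0.4247, 1.1006]  P^-=[0.3217 -0.2102 -0.1274; -0.2102 0.6218 0.2601; -0.1274 0.2601 1.1226]  S=[0.7001 -0.0557; -0.0557 0.8714]  K=[0.4465 -0.0698; -0.2017 0.5627; -0.4391 -0.0568]  nu=[0.8027, -1.5009]  x^+=[0.3889, -1.4312, 0.8334]  P^+=[0.1744 -0.0981 0.0067; -0.0981 0.3048 0.2128; 0.0067 0.2128 0.9875]

x_post = [0.3889, -1.4312, 0.8334]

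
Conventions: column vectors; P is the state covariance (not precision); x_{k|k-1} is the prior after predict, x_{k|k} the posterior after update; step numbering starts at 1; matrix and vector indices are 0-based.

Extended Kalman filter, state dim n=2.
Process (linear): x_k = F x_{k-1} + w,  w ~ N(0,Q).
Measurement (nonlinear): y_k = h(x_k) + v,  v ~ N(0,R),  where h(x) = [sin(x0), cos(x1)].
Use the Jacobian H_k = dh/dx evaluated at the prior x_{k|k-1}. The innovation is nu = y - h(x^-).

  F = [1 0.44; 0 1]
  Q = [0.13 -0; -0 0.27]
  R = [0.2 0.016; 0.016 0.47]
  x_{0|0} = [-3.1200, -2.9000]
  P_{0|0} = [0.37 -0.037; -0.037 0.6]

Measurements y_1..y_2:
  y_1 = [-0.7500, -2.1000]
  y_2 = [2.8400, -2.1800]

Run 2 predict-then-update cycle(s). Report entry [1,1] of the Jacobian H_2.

step 1: x^-=[-4.3960, -2.9000]  P^-=[0.5836 0.2270; 0.2270 0.8700]  H_jac=[-0.3111 0.0000; 0.0000 0.2392]  S=[0.2565 -0.0009; -0.0009 0.5198]  K=[-0.7076 0.1033; -0.2740 0.4000]  nu=[-1.7004, -1.1290]  x^+=[-3.3095, -2.8857]  P^+=[0.4495 0.1555; 0.1555 0.7674]
step 2: x^-=[-4.5792, -2.8857]  P^-=[0.8650 0.4932; 0.4932 1.0374]  H_jac=[-0.1328 0.0000; 0.0000 0.2531]  S=[0.2153 -0.0006; -0.0006 0.5364]  K=[-0.5330 0.2321; -0.3030 0.4891]  nu=[1.8489, -1.2125]  x^+=[-5.8460, -4.0389]  P^+=[0.7748 0.3974; 0.3974 0.8892]

H_jac[1,1] = 0.2531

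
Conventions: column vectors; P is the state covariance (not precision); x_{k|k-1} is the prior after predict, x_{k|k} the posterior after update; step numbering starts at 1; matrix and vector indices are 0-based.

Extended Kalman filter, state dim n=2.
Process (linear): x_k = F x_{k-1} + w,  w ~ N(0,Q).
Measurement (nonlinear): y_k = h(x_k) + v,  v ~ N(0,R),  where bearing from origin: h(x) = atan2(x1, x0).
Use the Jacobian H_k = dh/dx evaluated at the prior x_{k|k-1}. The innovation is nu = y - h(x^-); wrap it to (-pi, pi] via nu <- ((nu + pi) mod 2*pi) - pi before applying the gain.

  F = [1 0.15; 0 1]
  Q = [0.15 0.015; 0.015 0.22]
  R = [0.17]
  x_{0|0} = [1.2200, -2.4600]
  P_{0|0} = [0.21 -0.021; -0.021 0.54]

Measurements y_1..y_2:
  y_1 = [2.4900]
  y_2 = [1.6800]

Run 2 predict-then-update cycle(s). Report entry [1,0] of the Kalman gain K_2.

K[1,0] = -0.2207

step 1: x^-=[0.8510, -2.4600]  P^-=[0.3659 0.0750; 0.0750 0.7600]  H_jac=[0.3631 0.1256]  S=[0.2371]  K=[0.6001; 0.5175]  nu=[-2.5554]  x^+=[-0.6824, -3.7825]  P^+=[0.2805 0.0014; 0.0014 0.6965]
step 2: x^-=[-1.2498, -3.7825]  P^-=[0.4466 0.1209; 0.1209 0.9165]  H_jac=[0.2384 -0.0788]  S=[0.1965]  K=[0.4932; -0.2207]  nu=[-2.7133]  x^+=[-2.5880, -3.1837]  P^+=[0.3988 0.1423; 0.1423 0.9069]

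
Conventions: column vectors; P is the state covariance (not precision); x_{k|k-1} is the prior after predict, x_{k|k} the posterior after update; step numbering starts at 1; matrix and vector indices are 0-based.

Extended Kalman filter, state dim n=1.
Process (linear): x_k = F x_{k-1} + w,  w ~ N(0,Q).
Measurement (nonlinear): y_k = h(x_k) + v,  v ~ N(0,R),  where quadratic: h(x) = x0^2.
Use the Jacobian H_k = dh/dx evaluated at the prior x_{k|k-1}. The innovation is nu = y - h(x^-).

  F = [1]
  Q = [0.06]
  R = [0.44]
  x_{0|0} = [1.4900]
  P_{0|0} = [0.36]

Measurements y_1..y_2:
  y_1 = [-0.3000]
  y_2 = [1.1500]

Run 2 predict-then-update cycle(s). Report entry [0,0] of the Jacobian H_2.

step 1: x^-=[1.4900]  P^-=[0.4200]  H_jac=[2.9800]  S=[4.1698]  K=[0.3002]  nu=[-2.5201]  x^+=[0.7336]  P^+=[0.0443]
step 2: x^-=[0.7336]  P^-=[0.1043]  H_jac=[1.4671]  S=[0.6645]  K=[0.2303]  nu=[0.6119]  x^+=[0.8745]  P^+=[0.0691]

H_jac[0,0] = 1.4671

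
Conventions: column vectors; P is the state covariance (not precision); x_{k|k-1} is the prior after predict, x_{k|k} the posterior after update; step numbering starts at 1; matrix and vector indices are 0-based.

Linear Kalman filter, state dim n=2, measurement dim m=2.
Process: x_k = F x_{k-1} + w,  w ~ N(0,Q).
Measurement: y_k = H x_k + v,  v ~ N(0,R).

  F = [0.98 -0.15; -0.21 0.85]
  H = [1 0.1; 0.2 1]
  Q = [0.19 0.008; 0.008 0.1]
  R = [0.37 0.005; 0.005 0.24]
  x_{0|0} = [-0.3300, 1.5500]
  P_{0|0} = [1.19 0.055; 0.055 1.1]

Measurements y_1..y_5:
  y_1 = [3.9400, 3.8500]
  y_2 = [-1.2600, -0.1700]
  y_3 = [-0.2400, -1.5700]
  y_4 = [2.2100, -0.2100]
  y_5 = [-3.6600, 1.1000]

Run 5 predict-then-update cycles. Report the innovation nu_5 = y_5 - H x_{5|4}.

step 1: x^-=[-0.5559, 1.3868]  P^-=[1.3415 -0.3296; -0.3296 0.9276]  S=[1.6548 0.0299; 0.0299 1.0894]  K=[0.7921 -0.0780; -0.1575 0.7953]  nu=[4.3572, 2.5744]  x^+=[2.6948, 2.7480]  P^+=[0.3002 -0.0748; -0.0748 0.2050]
step 2: x^-=[2.2287, 1.7699]  P^-=[0.5049 -0.1446; -0.1446 0.2881]  S=[0.8489 -0.0127; -0.0127 0.4904]  K=[0.5767 -0.0740; -0.1285 0.5251]  nu=[-3.6657, -2.3856]  x^+=[0.2914, 0.9884]  P^+=[0.2189 -0.0586; -0.0586 0.1371]
step 3: x^-=[0.1373, 0.7789]  P^-=[0.4205 -0.1052; -0.1052 0.2296]  S=[0.7718 0.0047; 0.0047 0.4444]  K=[0.5316 -0.0532; -0.1095 0.4706]  nu=[-0.4552, -2.3764]  x^+=[0.0217, -0.2896]  P^+=[0.2015 -0.0504; -0.0504 0.1225]
step 4: x^-=[0.0647, -0.2507]  P^-=[0.4010 -0.0926; -0.0926 0.2154]  S=[0.7547 0.0122; 0.0122 0.4343]  K=[0.5198 -0.0433; -0.1016 0.4560]  nu=[2.1703, 0.0277]  x^+=[1.1918, -0.4586]  P^+=[0.1968 -0.0472; -0.0472 0.1184]
step 5: x^-=[1.2367, -0.6401]  P^-=[0.3956 -0.0884; -0.0884 0.2110]  S=[0.7500 0.0151; 0.0151 0.4315]  K=[0.5164 -0.0395; -0.0988 0.4516]  nu=[-4.8327, 1.4927]  x^+=[-1.3180, 0.5113]  P^+=[0.1955 -0.0460; -0.0460 0.1171]

innov = [-4.8327, 1.4927]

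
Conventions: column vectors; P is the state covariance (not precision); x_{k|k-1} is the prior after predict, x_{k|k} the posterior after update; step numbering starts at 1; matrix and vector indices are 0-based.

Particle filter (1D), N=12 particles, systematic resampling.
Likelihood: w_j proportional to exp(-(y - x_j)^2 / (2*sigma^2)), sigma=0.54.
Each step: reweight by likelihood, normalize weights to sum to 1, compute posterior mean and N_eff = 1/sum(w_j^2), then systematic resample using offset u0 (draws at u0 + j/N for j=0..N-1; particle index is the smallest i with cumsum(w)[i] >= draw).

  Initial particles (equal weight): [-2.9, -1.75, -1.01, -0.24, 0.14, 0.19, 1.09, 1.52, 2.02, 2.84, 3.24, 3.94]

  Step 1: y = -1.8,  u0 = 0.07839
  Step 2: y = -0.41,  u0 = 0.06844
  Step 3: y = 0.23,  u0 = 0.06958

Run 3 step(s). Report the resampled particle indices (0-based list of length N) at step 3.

step 1: w=[0.0847, 0.6717, 0.2314, 0.0104, 0.0011, 0.0008, 0.0000, 0.0000, 0.0000, 0.0000, 0.0000, 0.0000]  mean=-1.6570  Neff=1.9531  idx=[0, 1, 1, 1, 1, 1, 1, 1, 1, 2, 2, 3]
step 2: w=[0.0000, 0.0192, 0.0192, 0.0192, 0.0192, 0.0192, 0.0192, 0.0192, 0.0192, 0.2249, 0.2249, 0.3968]  mean=-0.8181  Neff=3.8240  idx=[4, 8, 9, 9, 10, 10, 10, 11, 11, 11, 11, 11]
step 3: w=[0.0003, 0.0003, 0.0189, 0.0189, 0.0189, 0.0189, 0.0189, 0.1809, 0.1809, 0.1809, 0.1809, 0.1809]  mean=-0.3138  Neff=6.0423  idx=[5, 7, 7, 8, 8, 9, 9, 10, 10, 11, 11, 11]

resampled_idx = [5, 7, 7, 8, 8, 9, 9, 10, 10, 11, 11, 11]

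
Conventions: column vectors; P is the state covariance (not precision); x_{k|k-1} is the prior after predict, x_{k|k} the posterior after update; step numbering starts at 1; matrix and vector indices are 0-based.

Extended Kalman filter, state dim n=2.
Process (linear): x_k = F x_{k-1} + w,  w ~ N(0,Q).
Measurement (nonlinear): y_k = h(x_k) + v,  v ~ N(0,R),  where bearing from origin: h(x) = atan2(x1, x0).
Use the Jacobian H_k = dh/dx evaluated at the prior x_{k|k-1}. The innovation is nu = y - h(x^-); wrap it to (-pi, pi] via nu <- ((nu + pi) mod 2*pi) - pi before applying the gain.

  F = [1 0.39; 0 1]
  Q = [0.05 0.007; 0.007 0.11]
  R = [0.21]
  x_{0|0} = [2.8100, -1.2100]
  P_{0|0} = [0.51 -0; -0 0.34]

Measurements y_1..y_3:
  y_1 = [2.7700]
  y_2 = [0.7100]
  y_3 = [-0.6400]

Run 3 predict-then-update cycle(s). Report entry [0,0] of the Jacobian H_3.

H_jac[0,0] = 0.3690

step 1: x^-=[2.3381, -1.2100]  P^-=[0.6117 0.1396; 0.1396 0.4500]  H_jac=[0.1746 0.3373]  S=[0.2963]  K=[0.5194; 0.5946]  nu=[-3.0356]  x^+=[0.7615, -3.0150]  P^+=[0.5318 0.0481; 0.0481 0.3452]
step 2: x^-=[-0.4143, -3.0150]  P^-=[0.6718 0.1897; 0.1897 0.4552]  H_jac=[0.3255 -0.0447]  S=[0.2766]  K=[0.7600; 0.1497]  nu=[2.4174]  x^+=[1.4229, -2.6531]  P^+=[0.5121 0.1583; 0.1583 0.4490]
step 3: x^-=[0.3882, -2.6531]  P^-=[0.7538 0.3404; 0.3404 0.5590]  H_jac=[0.3690 0.0540]  S=[0.3278]  K=[0.9045; 0.4752]  nu=[0.7855]  x^+=[1.0987, -2.2798]  P^+=[0.4856 0.1995; 0.1995 0.4850]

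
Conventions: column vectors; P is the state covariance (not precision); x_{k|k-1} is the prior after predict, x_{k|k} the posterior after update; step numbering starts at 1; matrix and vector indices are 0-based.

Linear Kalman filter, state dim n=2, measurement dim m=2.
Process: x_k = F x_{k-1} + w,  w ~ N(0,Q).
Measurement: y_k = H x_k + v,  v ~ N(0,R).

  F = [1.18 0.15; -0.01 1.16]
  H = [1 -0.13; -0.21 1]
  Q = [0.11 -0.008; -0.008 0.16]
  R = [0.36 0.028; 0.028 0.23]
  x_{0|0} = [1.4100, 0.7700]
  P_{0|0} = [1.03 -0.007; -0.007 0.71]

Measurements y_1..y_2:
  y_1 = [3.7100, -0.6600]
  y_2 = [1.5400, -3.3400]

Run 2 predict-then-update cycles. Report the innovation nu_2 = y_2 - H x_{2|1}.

innov = [-2.4801, -2.6511]

step 1: x^-=[1.7793, 0.8791]  P^-=[1.5577 0.0938; 0.0938 1.1156]  S=[1.9121 -0.3478; -0.3478 1.3749]  K=[0.8149 0.0364; 0.1239 0.8284]  nu=[2.0450, -1.1654]  x^+=[3.4032, 0.1670]  P^+=[0.3068 0.0956; 0.0956 0.2141]
step 2: x^-=[4.0409, 0.1596]  P^-=[0.5759 0.1564; 0.1564 0.4459]  S=[0.9027 0.0098; 0.0098 0.6356]  K=[0.6149 0.0463; 0.1020 0.6483]  nu=[-2.4801, -2.6511]  x^+=[2.3930, -1.8120]  P^+=[0.2326 0.0767; 0.0767 0.1681]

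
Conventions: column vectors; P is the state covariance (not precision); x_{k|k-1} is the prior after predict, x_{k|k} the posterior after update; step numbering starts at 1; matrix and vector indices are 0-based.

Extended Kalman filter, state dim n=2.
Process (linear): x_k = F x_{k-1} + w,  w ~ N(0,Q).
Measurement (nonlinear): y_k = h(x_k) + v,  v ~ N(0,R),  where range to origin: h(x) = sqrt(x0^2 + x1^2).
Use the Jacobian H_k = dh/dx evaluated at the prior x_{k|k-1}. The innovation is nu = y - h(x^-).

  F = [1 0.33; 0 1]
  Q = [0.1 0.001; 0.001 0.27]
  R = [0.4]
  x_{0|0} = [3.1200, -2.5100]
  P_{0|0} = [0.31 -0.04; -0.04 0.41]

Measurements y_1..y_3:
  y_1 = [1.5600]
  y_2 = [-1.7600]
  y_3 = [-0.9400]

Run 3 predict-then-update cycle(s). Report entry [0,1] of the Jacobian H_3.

step 1: x^-=[2.2917, -2.5100]  P^-=[0.4282 0.0963; 0.0963 0.6800]  H_jac=[0.6743 -0.7385]  S=[0.8696]  K=[0.2503; -0.5028]  nu=[-1.8388]  x^+=[1.8315, -1.5855]  P^+=[0.3738 0.2057; 0.2057 0.4602]
step 2: x^-=[1.3083, -1.5855]  P^-=[0.6597 0.3586; 0.3586 0.7302]  H_jac=[0.6365 -0.7713]  S=[0.7495]  K=[0.1912; -0.4469]  nu=[-3.8156]  x^+=[0.5789, 0.1196]  P^+=[0.6323 0.4226; 0.4226 0.5805]
step 3: x^-=[0.6184, 0.1196]  P^-=[1.0744 0.6152; 0.6152 0.8505]  H_jac=[0.9818 0.1899]  S=[1.6957]  K=[0.6910; 0.4514]  nu=[-1.5698]  x^+=[-0.4663, -0.5890]  P^+=[0.2648 0.0863; 0.0863 0.5049]

H_jac[0,1] = 0.1899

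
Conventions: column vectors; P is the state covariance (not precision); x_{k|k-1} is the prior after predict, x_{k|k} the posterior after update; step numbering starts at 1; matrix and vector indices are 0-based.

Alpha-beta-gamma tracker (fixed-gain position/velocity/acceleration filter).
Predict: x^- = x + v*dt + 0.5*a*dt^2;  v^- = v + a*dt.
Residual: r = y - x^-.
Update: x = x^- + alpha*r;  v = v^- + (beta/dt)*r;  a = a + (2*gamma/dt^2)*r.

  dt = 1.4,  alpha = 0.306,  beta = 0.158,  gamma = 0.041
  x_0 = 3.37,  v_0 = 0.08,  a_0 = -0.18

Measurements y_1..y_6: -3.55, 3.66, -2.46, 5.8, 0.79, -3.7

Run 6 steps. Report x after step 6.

x_post = -2.5711

step 1: x_pred=3.3056  r=-6.8556  x^+=1.2078  v^+=-0.9457  a^+=-0.4668
step 2: x_pred=-0.5737  r=4.2337  x^+=0.7218  v^+=-1.1214  a^+=-0.2897
step 3: x_pred=-1.1321  r=-1.3279  x^+=-1.5384  v^+=-1.6769  a^+=-0.3452
step 4: x_pred=-4.2244  r=10.0244  x^+=-1.1569  v^+=-1.0289  a^+=0.0741
step 5: x_pred=-2.5247  r=3.3147  x^+=-1.5104  v^+=-0.5510  a^+=0.2128
step 6: x_pred=-2.0733  r=-1.6267  x^+=-2.5711  v^+=-0.4367  a^+=0.1448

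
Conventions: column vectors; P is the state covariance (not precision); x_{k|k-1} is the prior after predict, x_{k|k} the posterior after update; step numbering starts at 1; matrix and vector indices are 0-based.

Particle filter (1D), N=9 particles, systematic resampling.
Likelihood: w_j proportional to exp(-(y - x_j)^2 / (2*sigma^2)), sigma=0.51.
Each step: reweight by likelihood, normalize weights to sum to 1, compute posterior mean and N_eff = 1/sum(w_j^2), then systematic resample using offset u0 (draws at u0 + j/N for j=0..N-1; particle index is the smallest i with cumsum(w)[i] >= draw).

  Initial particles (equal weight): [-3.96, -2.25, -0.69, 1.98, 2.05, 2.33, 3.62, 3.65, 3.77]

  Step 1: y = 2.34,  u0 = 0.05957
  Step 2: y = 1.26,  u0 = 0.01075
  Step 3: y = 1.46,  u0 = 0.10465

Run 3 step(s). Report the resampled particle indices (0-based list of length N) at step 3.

step 1: w=[0.0000, 0.0000, 0.0000, 0.2856, 0.3117, 0.3663, 0.0157, 0.0135, 0.0072]  mean=2.1912  Neff=3.1911  idx=[3, 3, 3, 4, 4, 5, 5, 5, 5]
step 2: w=[0.1715, 0.1715, 0.1715, 0.1399, 0.1399, 0.0514, 0.0514, 0.0514, 0.0514]  mean=2.0716  Neff=7.2487  idx=[0, 0, 1, 2, 2, 3, 4, 4, 7]
step 3: w=[0.1254, 0.1254, 0.1254, 0.1254, 0.1254, 0.1080, 0.1080, 0.1080, 0.0492]  mean=2.0199  Neff=8.6215  idx=[0, 1, 2, 3, 4, 5, 6, 7, 8]

resampled_idx = [0, 1, 2, 3, 4, 5, 6, 7, 8]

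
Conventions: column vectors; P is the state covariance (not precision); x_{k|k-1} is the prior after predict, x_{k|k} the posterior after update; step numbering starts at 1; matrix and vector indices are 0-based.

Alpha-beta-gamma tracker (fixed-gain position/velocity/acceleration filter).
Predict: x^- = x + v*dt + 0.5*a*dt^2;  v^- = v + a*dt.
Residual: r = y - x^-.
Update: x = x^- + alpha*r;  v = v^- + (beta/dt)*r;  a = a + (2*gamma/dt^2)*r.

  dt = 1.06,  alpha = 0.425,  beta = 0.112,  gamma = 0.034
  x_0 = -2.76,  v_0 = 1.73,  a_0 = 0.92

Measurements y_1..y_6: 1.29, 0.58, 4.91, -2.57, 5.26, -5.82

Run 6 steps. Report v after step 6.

v_post = 1.0146

step 1: x_pred=-0.4093  r=1.6993  x^+=0.3129  v^+=2.8848  a^+=1.0228
step 2: x_pred=3.9453  r=-3.3653  x^+=2.5151  v^+=3.6134  a^+=0.8192
step 3: x_pred=6.8055  r=-1.8955  x^+=5.9999  v^+=4.2814  a^+=0.7045
step 4: x_pred=10.9340  r=-13.5040  x^+=5.1948  v^+=3.6013  a^+=-0.1128
step 5: x_pred=8.9488  r=-3.6888  x^+=7.3811  v^+=3.0920  a^+=-0.3360
step 6: x_pred=10.4698  r=-16.2898  x^+=3.5466  v^+=1.0146  a^+=-1.3219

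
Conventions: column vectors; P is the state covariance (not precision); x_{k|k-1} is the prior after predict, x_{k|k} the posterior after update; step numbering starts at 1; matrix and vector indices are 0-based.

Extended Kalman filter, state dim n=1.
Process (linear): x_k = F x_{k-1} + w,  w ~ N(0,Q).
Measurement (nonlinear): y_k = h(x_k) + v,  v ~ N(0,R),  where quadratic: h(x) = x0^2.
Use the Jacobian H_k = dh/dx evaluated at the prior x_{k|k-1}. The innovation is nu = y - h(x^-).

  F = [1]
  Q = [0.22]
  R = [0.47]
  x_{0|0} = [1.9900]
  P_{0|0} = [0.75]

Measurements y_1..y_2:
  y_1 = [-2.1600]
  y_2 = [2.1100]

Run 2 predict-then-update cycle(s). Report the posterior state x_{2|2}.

x_post = [1.1416]

step 1: x^-=[1.9900]  P^-=[0.9700]  H_jac=[3.9800]  S=[15.8352]  K=[0.2438]  nu=[-6.1201]  x^+=[0.4979]  P^+=[0.0288]
step 2: x^-=[0.4979]  P^-=[0.2488]  H_jac=[0.9959]  S=[0.7167]  K=[0.3457]  nu=[1.8621]  x^+=[1.1416]  P^+=[0.1631]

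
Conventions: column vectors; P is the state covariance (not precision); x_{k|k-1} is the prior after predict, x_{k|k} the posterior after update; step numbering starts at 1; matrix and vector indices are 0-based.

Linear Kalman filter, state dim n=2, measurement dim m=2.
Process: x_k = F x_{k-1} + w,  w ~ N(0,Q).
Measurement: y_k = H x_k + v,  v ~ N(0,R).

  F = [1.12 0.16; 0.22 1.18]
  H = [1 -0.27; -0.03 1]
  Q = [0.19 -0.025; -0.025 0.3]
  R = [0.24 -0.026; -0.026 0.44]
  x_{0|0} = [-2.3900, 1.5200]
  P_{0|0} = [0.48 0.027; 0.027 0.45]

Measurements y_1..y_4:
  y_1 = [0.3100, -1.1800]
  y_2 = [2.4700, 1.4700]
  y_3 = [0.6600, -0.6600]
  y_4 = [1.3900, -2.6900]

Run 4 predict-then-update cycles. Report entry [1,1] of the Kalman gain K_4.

step 1: x^-=[-2.4336, 1.2678]  P^-=[0.8133 0.2149; 0.2149 0.9638]  S=[1.0075 -0.0940; -0.0940 1.3917]  K=[0.7672 0.1887; 0.0193 0.6892]  nu=[3.0859, -2.5208]  x^+=[-0.5416, -0.4101]  P^+=[0.1979 0.0690; 0.0690 0.3048]
step 2: x^-=[-0.6722, -0.6031]  P^-=[0.4707 0.1749; 0.1749 0.7699]  S=[0.6724 -0.0716; -0.0716 1.1998]  K=[0.6482 0.1727; 0.0191 0.6384]  nu=[2.9794, 2.0529]  x^+=[1.6138, 0.7643]  P^+=[0.1684 0.0642; 0.0642 0.2823]
step 3: x^-=[1.9297, 1.2569]  P^-=[0.4315 0.1569; 0.1569 0.7346]  S=[0.6403 -0.0791; -0.0791 1.1656]  K=[0.6282 0.1662; 0.0128 0.6271]  nu=[-0.9304, -1.8590]  x^+=[1.0363, 0.0793]  P^+=[0.1631 0.0617; 0.0617 0.2774]
step 4: x^-=[1.1734, 0.3215]  P^-=[0.4238 0.1512; 0.1512 0.7262]  S=[0.6351 -0.0823; -0.0823 1.1575]  K=[0.6243 0.1641; 0.0103 0.6242]  nu=[0.3034, -2.9763]  x^+=[0.8745, -1.5332]  P^+=[0.1620 0.0608; 0.0608 0.2762]

K[1,1] = 0.6242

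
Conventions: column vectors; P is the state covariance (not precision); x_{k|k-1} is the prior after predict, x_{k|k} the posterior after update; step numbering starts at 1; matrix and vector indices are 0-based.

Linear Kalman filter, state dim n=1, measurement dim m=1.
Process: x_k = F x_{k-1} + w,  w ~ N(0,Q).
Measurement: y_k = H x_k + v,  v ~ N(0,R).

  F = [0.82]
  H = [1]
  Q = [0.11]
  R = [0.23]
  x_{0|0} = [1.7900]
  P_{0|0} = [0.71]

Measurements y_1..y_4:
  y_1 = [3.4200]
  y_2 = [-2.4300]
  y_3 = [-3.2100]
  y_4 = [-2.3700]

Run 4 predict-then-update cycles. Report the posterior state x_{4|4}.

step 1: x^-=[1.4678]  P^-=[0.5874]  S=[0.8174]  K=[0.7186]  nu=[1.9522]  x^+=[2.8707]  P^+=[0.1653]
step 2: x^-=[2.3540]  P^-=[0.2211]  S=[0.4511]  K=[0.4902]  nu=[-4.7840]  x^+=[0.0090]  P^+=[0.1127]
step 3: x^-=[0.0074]  P^-=[0.1858]  S=[0.4158]  K=[0.4469]  nu=[-3.2174]  x^+=[-1.4303]  P^+=[0.1028]
step 4: x^-=[-1.1729]  P^-=[0.1791]  S=[0.4091]  K=[0.4378]  nu=[-1.1971]  x^+=[-1.6970]  P^+=[0.1007]

x_post = [-1.6970]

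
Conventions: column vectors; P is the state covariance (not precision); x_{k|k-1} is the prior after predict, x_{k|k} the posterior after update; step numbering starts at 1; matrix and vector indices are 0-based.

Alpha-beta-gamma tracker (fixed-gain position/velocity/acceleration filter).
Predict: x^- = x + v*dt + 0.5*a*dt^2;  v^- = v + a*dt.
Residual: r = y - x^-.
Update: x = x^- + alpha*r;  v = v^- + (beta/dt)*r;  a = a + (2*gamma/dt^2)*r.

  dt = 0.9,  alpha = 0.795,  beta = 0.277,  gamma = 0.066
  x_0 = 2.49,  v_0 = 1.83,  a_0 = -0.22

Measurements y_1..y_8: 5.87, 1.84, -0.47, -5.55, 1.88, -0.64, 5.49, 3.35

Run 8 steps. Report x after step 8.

x_post = 3.6528

step 1: x_pred=4.0479  r=1.8221  x^+=5.4965  v^+=2.1928  a^+=0.0769
step 2: x_pred=7.5011  r=-5.6611  x^+=3.0005  v^+=0.5197  a^+=-0.8456
step 3: x_pred=3.1258  r=-3.5958  x^+=0.2671  v^+=-1.3481  a^+=-1.4316
step 4: x_pred=-1.5259  r=-4.0241  x^+=-4.7251  v^+=-3.8750  a^+=-2.0874
step 5: x_pred=-9.0580  r=10.9380  x^+=-0.3623  v^+=-2.3872  a^+=-0.3049
step 6: x_pred=-2.6342  r=1.9942  x^+=-1.0488  v^+=-2.0478  a^+=0.0201
step 7: x_pred=-2.8837  r=8.3737  x^+=3.7734  v^+=0.5475  a^+=1.3847
step 8: x_pred=4.8270  r=-1.4770  x^+=3.6528  v^+=1.3392  a^+=1.1440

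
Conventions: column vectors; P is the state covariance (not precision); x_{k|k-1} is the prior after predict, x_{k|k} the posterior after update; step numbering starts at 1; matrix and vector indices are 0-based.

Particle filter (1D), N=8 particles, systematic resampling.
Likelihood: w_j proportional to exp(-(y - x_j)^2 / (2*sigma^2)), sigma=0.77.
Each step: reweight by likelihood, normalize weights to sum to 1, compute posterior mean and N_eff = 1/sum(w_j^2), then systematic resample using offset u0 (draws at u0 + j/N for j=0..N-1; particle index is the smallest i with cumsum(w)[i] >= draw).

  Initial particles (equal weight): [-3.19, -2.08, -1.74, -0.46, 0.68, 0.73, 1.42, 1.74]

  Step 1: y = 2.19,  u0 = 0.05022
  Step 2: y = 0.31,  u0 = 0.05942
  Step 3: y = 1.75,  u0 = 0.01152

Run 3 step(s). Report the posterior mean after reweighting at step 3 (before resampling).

step 1: w=[0.0000, 0.0000, 0.0000, 0.0015, 0.0829, 0.0939, 0.3438, 0.4779]  mean=1.4439  Neff=2.7605  idx=[4, 5, 6, 6, 7, 7, 7, 7]
step 2: w=[0.2808, 0.2716, 0.1115, 0.1115, 0.0562, 0.0562, 0.0562, 0.0562]  mean=1.0968  Neff=5.2616  idx=[0, 0, 1, 1, 2, 3, 4, 6]
step 3: w=[0.0703, 0.0703, 0.0768, 0.0768, 0.1684, 0.1684, 0.1846, 0.1846]  mean=1.3282  Neff=6.8259  idx=[0, 1, 3, 4, 5, 6, 6, 7]

post_mean = 1.3282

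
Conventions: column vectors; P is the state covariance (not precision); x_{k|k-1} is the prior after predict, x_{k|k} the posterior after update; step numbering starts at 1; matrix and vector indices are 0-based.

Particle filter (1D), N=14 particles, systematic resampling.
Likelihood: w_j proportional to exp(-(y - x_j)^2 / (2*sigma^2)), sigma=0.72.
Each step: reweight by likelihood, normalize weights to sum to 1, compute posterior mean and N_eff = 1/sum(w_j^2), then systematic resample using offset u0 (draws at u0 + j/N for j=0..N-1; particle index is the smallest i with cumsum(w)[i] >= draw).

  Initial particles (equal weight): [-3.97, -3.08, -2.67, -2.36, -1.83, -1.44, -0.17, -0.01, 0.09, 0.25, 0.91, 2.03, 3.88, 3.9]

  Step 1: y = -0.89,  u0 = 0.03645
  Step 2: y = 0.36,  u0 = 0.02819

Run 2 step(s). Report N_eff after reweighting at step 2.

N_eff = 8.2711

step 1: w=[0.0000, 0.0031, 0.0149, 0.0394, 0.1349, 0.2363, 0.1919, 0.1499, 0.1253, 0.0903, 0.0139, 0.0001, 0.0000, 0.0000]  mean=-0.7170  Neff=6.2828  idx=[3, 4, 4, 5, 5, 5, 6, 6, 6, 7, 7, 8, 8, 9]
step 2: w=[0.0001, 0.0014, 0.0014, 0.0062, 0.0062, 0.0062, 0.1083, 0.1083, 0.1083, 0.1244, 0.1244, 0.1323, 0.1323, 0.1403]  mean=-0.0311  Neff=8.2711  idx=[6, 6, 7, 8, 8, 9, 9, 10, 11, 11, 12, 12, 13, 13]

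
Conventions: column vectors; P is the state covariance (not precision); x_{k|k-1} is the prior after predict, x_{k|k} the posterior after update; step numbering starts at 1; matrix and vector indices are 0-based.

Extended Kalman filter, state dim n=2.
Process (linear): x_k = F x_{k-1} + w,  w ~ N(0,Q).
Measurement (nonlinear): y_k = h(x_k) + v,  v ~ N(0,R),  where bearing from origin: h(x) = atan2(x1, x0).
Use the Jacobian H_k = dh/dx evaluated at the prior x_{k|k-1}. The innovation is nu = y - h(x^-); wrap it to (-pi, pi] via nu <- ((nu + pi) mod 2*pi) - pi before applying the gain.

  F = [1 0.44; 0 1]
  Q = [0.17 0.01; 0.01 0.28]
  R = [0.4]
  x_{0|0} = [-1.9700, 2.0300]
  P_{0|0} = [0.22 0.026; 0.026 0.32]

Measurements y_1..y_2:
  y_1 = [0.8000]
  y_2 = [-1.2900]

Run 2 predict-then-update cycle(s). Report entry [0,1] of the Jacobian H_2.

step 1: x^-=[-1.0768, 2.0300]  P^-=[0.4748 0.1768; 0.1768 0.6000]  H_jac=[-0.3844 -0.2039]  S=[0.5228]  K=[-0.4181; -0.3640]  nu=[-1.2585]  x^+=[-0.5506, 2.4881]  P^+=[0.3834 0.0972; 0.0972 0.5307]
step 2: x^-=[0.5441, 2.4881]  P^-=[0.7417 0.3407; 0.3407 0.8107]  H_jac=[-0.3836 0.0839]  S=[0.4929]  K=[-0.5192; -0.1272]  nu=[-2.6455]  x^+=[1.9177, 2.8246]  P^+=[0.6089 0.3082; 0.3082 0.8027]

H_jac[0,1] = 0.0839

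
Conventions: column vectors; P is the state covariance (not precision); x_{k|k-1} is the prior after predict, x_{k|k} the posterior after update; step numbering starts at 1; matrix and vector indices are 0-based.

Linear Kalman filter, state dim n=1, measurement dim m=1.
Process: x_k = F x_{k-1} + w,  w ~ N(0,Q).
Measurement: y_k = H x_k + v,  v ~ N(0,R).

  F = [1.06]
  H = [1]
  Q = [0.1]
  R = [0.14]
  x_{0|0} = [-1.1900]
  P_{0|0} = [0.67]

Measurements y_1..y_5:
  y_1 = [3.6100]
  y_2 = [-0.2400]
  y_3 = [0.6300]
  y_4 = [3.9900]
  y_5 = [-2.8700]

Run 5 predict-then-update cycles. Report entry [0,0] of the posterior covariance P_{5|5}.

step 1: x^-=[-1.2614]  P^-=[0.8528]  S=[0.9928]  K=[0.8590]  nu=[4.8714]  x^+=[2.9231]  P^+=[0.1203]
step 2: x^-=[3.0985]  P^-=[0.2351]  S=[0.3751]  K=[0.6268]  nu=[-3.3385]  x^+=[1.0059]  P^+=[0.0878]
step 3: x^-=[1.0663]  P^-=[0.1986]  S=[0.3386]  K=[0.5865]  nu=[-0.4363]  x^+=[0.8104]  P^+=[0.0821]
step 4: x^-=[0.8590]  P^-=[0.1923]  S=[0.3323]  K=[0.5786]  nu=[3.1310]  x^+=[2.6708]  P^+=[0.0810]
step 5: x^-=[2.8310]  P^-=[0.1910]  S=[0.3310]  K=[0.5771]  nu=[-5.7010]  x^+=[-0.4589]  P^+=[0.0808]

P_post[0,0] = 0.0808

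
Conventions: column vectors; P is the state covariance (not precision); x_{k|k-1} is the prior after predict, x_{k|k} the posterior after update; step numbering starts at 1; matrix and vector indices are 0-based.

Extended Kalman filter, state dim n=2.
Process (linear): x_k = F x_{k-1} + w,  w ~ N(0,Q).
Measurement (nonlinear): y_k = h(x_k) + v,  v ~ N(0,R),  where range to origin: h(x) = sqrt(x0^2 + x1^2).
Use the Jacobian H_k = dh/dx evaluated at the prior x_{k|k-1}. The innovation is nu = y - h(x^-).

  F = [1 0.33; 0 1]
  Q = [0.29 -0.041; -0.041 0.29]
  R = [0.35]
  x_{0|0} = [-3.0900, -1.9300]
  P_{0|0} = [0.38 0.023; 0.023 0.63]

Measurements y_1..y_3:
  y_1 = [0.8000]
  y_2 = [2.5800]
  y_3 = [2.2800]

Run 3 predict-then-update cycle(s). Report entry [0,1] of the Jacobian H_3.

H_jac[0,1] = -0.2094

step 1: x^-=[-3.7269, -1.9300]  P^-=[0.7538 0.1899; 0.1899 0.9200]  H_jac=[-0.8880 -0.4599]  S=[1.2940]  K=[-0.5848; -0.4573]  nu=[-3.3970]  x^+=[-1.7405, -0.3767]  P^+=[0.3113 -0.1561; -0.1561 0.6494]
step 2: x^-=[-1.8648, -0.3767]  P^-=[0.5690 0.0172; 0.0172 0.9394]  H_jac=[-0.9802 -0.1980]  S=[0.9402]  K=[-0.5968; -0.2158]  nu=[0.6775]  x^+=[-2.2692, -0.5229]  P^+=[0.2341 -0.1039; -0.1039 0.8957]
step 3: x^-=[-2.4417, -0.5229]  P^-=[0.5531 0.1507; 0.1507 1.1857]  H_jac=[-0.9778 -0.2094]  S=[0.9925]  K=[-0.5767; -0.3986]  nu=[-0.2171]  x^+=[-2.3165, -0.4364]  P^+=[0.2230 -0.0775; -0.0775 1.0279]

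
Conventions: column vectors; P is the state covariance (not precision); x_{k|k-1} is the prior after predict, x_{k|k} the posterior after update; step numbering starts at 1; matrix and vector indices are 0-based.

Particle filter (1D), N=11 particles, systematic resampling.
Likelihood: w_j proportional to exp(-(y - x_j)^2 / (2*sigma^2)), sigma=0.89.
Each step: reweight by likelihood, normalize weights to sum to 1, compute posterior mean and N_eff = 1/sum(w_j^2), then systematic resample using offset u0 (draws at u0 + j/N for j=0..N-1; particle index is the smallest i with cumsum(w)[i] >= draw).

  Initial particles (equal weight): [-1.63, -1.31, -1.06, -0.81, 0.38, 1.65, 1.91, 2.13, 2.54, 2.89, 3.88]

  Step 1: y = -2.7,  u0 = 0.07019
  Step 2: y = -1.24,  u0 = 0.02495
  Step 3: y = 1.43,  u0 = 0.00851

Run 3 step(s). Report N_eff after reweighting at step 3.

step 1: w=[0.4531, 0.2757, 0.1709, 0.0979, 0.0023, 0.0000, 0.0000, 0.0000, 0.0000, 0.0000, 0.0000]  mean=-1.3593  Neff=3.1236  idx=[0, 0, 0, 0, 0, 1, 1, 1, 2, 2, 3]
step 2: w=[0.0875, 0.0875, 0.0875, 0.0875, 0.0875, 0.0960, 0.0960, 0.0960, 0.0944, 0.0944, 0.0857]  mean=-1.3600  Neff=10.9774  idx=[0, 1, 2, 3, 4, 5, 6, 7, 8, 9, 10]
step 3: w=[0.0222, 0.0222, 0.0222, 0.0222, 0.0222, 0.0718, 0.0718, 0.0718, 0.1639, 0.1639, 0.3457]  mean=-1.0908  Neff=5.2321  idx=[0, 4, 6, 7, 8, 8, 9, 9, 10, 10, 10]

N_eff = 5.2321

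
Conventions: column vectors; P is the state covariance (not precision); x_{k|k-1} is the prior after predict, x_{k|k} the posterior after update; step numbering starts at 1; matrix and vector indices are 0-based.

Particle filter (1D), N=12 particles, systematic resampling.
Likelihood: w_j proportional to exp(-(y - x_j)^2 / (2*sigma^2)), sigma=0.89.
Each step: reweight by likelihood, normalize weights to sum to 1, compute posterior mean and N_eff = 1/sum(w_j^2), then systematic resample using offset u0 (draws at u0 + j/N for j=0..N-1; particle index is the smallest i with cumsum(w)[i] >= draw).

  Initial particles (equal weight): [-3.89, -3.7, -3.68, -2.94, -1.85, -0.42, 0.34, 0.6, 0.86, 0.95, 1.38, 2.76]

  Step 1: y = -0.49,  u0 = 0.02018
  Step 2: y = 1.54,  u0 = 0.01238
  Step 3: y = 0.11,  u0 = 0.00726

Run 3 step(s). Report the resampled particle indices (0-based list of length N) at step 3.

resampled_idx = [0, 1, 1, 2, 3, 4, 5, 6, 7, 8, 9, 10]

step 1: w=[0.0002, 0.0005, 0.0005, 0.0072, 0.0987, 0.3163, 0.2054, 0.1499, 0.1004, 0.0857, 0.0349, 0.0004]  mean=0.0357  Neff=5.1786  idx=[4, 4, 5, 5, 5, 6, 6, 6, 7, 7, 8, 9]
step 2: w=[0.0002, 0.0002, 0.0212, 0.0212, 0.0212, 0.0966, 0.0966, 0.0966, 0.1373, 0.1373, 0.1791, 0.1925]  mean=0.5728  Neff=7.3434  idx=[2, 5, 6, 7, 7, 8, 9, 9, 10, 10, 11, 11]
step 3: w=[0.0840, 0.0970, 0.0970, 0.0970, 0.0970, 0.0862, 0.0862, 0.0862, 0.0703, 0.0703, 0.0643, 0.0643]  mean=0.4949  Neff=11.7407  idx=[0, 1, 1, 2, 3, 4, 5, 6, 7, 8, 9, 10]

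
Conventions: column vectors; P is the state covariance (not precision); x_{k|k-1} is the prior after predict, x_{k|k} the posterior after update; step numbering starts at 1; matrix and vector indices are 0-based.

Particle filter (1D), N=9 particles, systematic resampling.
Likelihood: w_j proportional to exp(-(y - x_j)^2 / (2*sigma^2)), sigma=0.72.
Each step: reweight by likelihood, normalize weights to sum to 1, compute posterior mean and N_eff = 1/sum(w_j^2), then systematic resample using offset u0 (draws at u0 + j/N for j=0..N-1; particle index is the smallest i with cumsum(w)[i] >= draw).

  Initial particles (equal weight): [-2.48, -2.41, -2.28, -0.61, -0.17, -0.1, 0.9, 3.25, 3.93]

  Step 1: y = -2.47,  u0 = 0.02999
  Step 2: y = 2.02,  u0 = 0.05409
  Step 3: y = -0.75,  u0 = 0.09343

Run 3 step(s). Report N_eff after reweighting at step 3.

step 1: w=[0.3324, 0.3313, 0.3210, 0.0118, 0.0020, 0.0015, 0.0000, 0.0000, 0.0000]  mean=-2.3623  Neff=3.0919  idx=[0, 0, 0, 1, 1, 1, 2, 2, 2]
step 2: w=[0.0402, 0.0402, 0.0402, 0.0735, 0.0735, 0.0735, 0.2196, 0.2196, 0.2196]  mean=-2.3328  Neff=6.0331  idx=[1, 3, 5, 6, 6, 7, 7, 8, 8]
step 3: w=[0.0677, 0.0851, 0.0851, 0.1270, 0.1270, 0.1270, 0.1270, 0.1270, 0.1270]  mean=-2.3157  Neff=8.6312  idx=[1, 2, 3, 4, 5, 6, 7, 7, 8]

N_eff = 8.6312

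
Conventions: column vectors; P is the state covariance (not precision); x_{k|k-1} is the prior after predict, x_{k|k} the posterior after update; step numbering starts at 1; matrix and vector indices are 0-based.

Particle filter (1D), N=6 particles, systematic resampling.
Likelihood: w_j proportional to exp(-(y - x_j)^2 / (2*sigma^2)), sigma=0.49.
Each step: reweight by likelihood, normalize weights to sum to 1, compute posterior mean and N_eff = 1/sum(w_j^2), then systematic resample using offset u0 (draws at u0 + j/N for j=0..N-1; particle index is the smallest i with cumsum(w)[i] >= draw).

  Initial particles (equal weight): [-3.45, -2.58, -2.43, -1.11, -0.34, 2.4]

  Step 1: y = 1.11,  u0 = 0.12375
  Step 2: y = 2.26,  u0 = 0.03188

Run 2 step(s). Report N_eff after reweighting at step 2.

N_eff = 5.0000

step 1: w=[0.0000, 0.0000, 0.0000, 0.0008, 0.2862, 0.7130]  mean=1.6131  Neff=1.6940  idx=[4, 5, 5, 5, 5, 5]
step 2: w=[0.0000, 0.2000, 0.2000, 0.2000, 0.2000, 0.2000]  mean=2.4000  Neff=5.0000  idx=[1, 1, 2, 3, 4, 5]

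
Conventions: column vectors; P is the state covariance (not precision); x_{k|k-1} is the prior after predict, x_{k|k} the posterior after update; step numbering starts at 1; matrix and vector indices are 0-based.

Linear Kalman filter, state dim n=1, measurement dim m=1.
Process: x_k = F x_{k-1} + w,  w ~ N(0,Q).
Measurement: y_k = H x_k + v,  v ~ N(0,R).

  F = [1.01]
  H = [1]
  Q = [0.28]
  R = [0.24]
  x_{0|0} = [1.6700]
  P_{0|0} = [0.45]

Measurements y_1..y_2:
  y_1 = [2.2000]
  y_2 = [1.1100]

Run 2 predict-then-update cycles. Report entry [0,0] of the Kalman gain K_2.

step 1: x^-=[1.6867]  P^-=[0.7390]  S=[0.9790]  K=[0.7549]  nu=[0.5133]  x^+=[2.0742]  P^+=[0.1812]
step 2: x^-=[2.0949]  P^-=[0.4648]  S=[0.7048]  K=[0.6595]  nu=[-0.9849]  x^+=[1.4454]  P^+=[0.1583]

K[0,0] = 0.6595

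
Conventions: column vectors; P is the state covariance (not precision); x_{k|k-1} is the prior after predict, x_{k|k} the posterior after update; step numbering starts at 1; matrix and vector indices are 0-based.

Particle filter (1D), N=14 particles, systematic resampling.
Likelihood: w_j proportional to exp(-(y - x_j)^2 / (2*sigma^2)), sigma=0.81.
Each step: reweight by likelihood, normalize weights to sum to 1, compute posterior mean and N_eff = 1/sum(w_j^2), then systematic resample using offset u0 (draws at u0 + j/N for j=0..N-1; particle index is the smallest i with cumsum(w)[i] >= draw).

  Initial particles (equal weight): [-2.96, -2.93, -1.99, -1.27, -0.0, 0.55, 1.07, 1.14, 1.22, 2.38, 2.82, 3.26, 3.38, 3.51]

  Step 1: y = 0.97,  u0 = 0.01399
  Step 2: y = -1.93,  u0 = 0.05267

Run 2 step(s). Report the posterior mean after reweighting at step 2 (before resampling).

post_mean = 0.1264

step 1: w=[0.0000, 0.0000, 0.0003, 0.0047, 0.1052, 0.1884, 0.2138, 0.2108, 0.2055, 0.0474, 0.0159, 0.0040, 0.0026, 0.0016]  mean=1.0015  Neff=5.5106  idx=[4, 4, 5, 5, 6, 6, 6, 7, 7, 7, 8, 8, 8, 9]
step 2: w=[0.4108, 0.4108, 0.0647, 0.0647, 0.0074, 0.0074, 0.0074, 0.0053, 0.0053, 0.0053, 0.0037, 0.0037, 0.0037, 0.0000]  mean=0.1264  Neff=2.8892  idx=[0, 0, 0, 0, 0, 0, 1, 1, 1, 1, 1, 2, 3, 8]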